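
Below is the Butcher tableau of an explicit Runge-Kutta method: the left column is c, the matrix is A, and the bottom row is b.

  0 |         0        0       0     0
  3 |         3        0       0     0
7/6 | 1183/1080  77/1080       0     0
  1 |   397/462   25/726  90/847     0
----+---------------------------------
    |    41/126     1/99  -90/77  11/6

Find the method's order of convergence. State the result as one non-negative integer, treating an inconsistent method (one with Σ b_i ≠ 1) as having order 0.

4

b = (41/126, 1/99, -90/77, 11/6)
c = (0, 3, 7/6, 1)
Ac = (0, 0, 77/360, 5/22)
Σ b_i: 41/126·1 + 1/99·1 + (-90/77)·1 + 11/6·1 = 1 ✓
b·c: 1/99·3 + (-90/77)·7/6 + 11/6·1 = 1/2 ✓
b·c²: 1/99·9 + (-90/77)·49/36 + 11/6·1 = 1/3 ✓
b·Ac: (-90/77)·77/360 + 11/6·5/22 = 1/6 ✓
b·c³: 1/99·27 + (-90/77)·343/216 + 11/6·1 = 1/4 ✓
b·(c∘Ac): (-90/77)·539/2160 + 11/6·5/22 = 1/8 ✓
b·Ac²: (-90/77)·77/120 + 11/6·5/11 = 1/12 ✓
b·A²c: 11/6·1/44 = 1/24 ✓; 4 stages ⇒ order 4.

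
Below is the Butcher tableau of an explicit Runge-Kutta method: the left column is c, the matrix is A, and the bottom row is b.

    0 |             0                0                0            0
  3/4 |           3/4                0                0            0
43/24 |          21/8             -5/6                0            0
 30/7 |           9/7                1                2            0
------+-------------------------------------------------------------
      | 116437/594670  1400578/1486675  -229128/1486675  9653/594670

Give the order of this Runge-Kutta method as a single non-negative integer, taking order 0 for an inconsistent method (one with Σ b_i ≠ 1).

b = (116437/594670, 1400578/1486675, -229128/1486675, 9653/594670)
c = (0, 3/4, 43/24, 30/7)
Ac = (0, 0, -5/8, 13/3)
Σ b_i: 116437/594670·1 + 1400578/1486675·1 + (-229128/1486675)·1 + 9653/594670·1 = 1 ✓
b·c: 1400578/1486675·3/4 + (-229128/1486675)·43/24 + 9653/594670·30/7 = 1/2 ✓
b·c²: 1400578/1486675·9/16 + (-229128/1486675)·1849/576 + 9653/594670·900/49 = 1/3 ✓
b·Ac: (-229128/1486675)·(-5/8) + 9653/594670·13/3 = 1/6 ✓
b·c³: 1400578/1486675·27/64 + (-229128/1486675)·79507/13824 + 9653/594670·27000/343 = 189134795/239770944 ≠ 1/4 ⇒ order 3.
b·(c∘Ac): (-229128/1486675)·(-215/192) + 9653/594670·130/7 = 1127601/2378680 ≠ 1/8
b·Ac²: (-229128/1486675)·(-15/32) + 9653/594670·2011/288 = 6357019/34252992 ≠ 1/12
b·A²c: 9653/594670·(-5/4) = -9653/475736 ≠ 1/24

3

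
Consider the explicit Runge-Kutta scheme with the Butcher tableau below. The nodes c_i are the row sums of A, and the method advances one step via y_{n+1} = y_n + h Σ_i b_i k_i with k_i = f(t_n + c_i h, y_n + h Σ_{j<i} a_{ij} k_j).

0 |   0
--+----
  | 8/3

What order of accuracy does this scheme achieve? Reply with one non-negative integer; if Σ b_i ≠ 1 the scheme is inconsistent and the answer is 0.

0

b = (8/3)
c = (0)
Σ b_i: 8/3·1 = 8/3 ≠ 1 ⇒ order 0.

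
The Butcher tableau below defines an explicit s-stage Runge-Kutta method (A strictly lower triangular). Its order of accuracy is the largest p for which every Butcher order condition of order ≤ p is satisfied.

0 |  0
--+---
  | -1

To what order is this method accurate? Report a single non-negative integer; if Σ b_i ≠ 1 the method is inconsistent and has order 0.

b = (-1)
c = (0)
Σ b_i: (-1)·1 = -1 ≠ 1 ⇒ order 0.

0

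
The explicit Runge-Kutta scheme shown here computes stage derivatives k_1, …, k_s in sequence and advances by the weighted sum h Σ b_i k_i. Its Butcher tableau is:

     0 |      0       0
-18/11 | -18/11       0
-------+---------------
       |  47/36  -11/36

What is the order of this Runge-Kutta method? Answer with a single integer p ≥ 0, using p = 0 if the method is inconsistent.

2

b = (47/36, -11/36)
c = (0, -18/11)
Σ b_i: 47/36·1 + (-11/36)·1 = 1 ✓
b·c: (-11/36)·(-18/11) = 1/2 ✓; 2 stages ⇒ order 2.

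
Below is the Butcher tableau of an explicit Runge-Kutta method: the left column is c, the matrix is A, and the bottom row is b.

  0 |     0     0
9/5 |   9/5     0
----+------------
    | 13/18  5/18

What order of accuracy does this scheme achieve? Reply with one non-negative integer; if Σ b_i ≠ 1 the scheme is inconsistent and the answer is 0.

b = (13/18, 5/18)
c = (0, 9/5)
Σ b_i: 13/18·1 + 5/18·1 = 1 ✓
b·c: 5/18·9/5 = 1/2 ✓; 2 stages ⇒ order 2.

2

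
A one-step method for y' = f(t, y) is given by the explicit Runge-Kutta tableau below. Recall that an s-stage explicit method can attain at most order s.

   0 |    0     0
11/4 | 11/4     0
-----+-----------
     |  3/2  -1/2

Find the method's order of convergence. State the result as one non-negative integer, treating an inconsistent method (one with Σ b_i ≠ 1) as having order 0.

b = (3/2, -1/2)
c = (0, 11/4)
Σ b_i: 3/2·1 + (-1/2)·1 = 1 ✓
b·c: (-1/2)·11/4 = -11/8 ≠ 1/2 ⇒ order 1.

1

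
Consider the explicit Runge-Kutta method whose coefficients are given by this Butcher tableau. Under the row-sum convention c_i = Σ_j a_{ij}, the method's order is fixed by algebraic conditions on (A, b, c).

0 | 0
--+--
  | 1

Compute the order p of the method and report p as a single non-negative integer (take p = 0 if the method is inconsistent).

1

b = (1)
c = (0)
Σ b_i: 1·1 = 1 ✓; 1 stage ⇒ order 1.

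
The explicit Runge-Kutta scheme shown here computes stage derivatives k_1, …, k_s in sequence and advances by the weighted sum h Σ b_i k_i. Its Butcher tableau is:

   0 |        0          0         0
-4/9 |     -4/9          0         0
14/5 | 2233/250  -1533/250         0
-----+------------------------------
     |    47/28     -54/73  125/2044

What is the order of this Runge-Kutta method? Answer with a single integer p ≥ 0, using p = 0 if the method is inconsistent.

3

b = (47/28, -54/73, 125/2044)
c = (0, -4/9, 14/5)
Ac = (0, 0, 1022/375)
Σ b_i: 47/28·1 + (-54/73)·1 + 125/2044·1 = 1 ✓
b·c: (-54/73)·(-4/9) + 125/2044·14/5 = 1/2 ✓
b·c²: (-54/73)·16/81 + 125/2044·196/25 = 1/3 ✓
b·Ac: 125/2044·1022/375 = 1/6 ✓; 3 stages ⇒ order 3.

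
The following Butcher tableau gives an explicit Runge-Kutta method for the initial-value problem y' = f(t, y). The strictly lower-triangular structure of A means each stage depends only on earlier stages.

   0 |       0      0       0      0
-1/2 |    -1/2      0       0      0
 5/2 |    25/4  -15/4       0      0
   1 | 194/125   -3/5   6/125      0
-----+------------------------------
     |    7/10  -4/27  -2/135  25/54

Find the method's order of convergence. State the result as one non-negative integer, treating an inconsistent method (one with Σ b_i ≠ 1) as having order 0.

4

b = (7/10, -4/27, -2/135, 25/54)
c = (0, -1/2, 5/2, 1)
Ac = (0, 0, 15/8, 21/50)
Σ b_i: 7/10·1 + (-4/27)·1 + (-2/135)·1 + 25/54·1 = 1 ✓
b·c: (-4/27)·(-1/2) + (-2/135)·5/2 + 25/54·1 = 1/2 ✓
b·c²: (-4/27)·1/4 + (-2/135)·25/4 + 25/54·1 = 1/3 ✓
b·Ac: (-2/135)·15/8 + 25/54·21/50 = 1/6 ✓
b·c³: (-4/27)·(-1/8) + (-2/135)·125/8 + 25/54·1 = 1/4 ✓
b·(c∘Ac): (-2/135)·75/16 + 25/54·21/50 = 1/8 ✓
b·Ac²: (-2/135)·(-15/16) + 25/54·3/20 = 1/12 ✓
b·A²c: 25/54·9/100 = 1/24 ✓; 4 stages ⇒ order 4.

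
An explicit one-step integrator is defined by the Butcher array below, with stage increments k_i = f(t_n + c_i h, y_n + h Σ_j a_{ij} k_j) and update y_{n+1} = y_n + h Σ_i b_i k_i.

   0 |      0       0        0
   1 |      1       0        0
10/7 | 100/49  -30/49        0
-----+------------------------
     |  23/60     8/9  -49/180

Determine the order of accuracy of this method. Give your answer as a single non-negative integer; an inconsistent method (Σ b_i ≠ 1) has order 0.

b = (23/60, 8/9, -49/180)
c = (0, 1, 10/7)
Ac = (0, 0, -30/49)
Σ b_i: 23/60·1 + 8/9·1 + (-49/180)·1 = 1 ✓
b·c: 8/9·1 + (-49/180)·10/7 = 1/2 ✓
b·c²: 8/9·1 + (-49/180)·100/49 = 1/3 ✓
b·Ac: (-49/180)·(-30/49) = 1/6 ✓; 3 stages ⇒ order 3.

3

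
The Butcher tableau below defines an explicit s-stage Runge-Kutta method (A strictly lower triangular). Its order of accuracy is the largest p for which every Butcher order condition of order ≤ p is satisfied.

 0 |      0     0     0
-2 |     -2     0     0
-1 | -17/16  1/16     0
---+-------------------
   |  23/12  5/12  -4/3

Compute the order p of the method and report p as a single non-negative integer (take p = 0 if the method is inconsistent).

3

b = (23/12, 5/12, -4/3)
c = (0, -2, -1)
Ac = (0, 0, -1/8)
Σ b_i: 23/12·1 + 5/12·1 + (-4/3)·1 = 1 ✓
b·c: 5/12·(-2) + (-4/3)·(-1) = 1/2 ✓
b·c²: 5/12·4 + (-4/3)·1 = 1/3 ✓
b·Ac: (-4/3)·(-1/8) = 1/6 ✓; 3 stages ⇒ order 3.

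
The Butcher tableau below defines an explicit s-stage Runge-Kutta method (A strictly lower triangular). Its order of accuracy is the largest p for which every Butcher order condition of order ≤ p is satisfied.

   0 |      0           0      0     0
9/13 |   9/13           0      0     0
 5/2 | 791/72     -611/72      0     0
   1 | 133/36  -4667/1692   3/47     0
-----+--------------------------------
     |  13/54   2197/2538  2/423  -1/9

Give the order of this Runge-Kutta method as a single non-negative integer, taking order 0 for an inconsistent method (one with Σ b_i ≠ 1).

b = (13/54, 2197/2538, 2/423, -1/9)
c = (0, 9/13, 5/2, 1)
Ac = (0, 0, -47/8, -7/4)
Σ b_i: 13/54·1 + 2197/2538·1 + 2/423·1 + (-1/9)·1 = 1 ✓
b·c: 2197/2538·9/13 + 2/423·5/2 + (-1/9)·1 = 1/2 ✓
b·c²: 2197/2538·81/169 + 2/423·25/4 + (-1/9)·1 = 1/3 ✓
b·Ac: 2/423·(-47/8) + (-1/9)·(-7/4) = 1/6 ✓
b·c³: 2197/2538·729/2197 + 2/423·125/8 + (-1/9)·1 = 1/4 ✓
b·(c∘Ac): 2/423·(-235/16) + (-1/9)·(-7/4) = 1/8 ✓
b·Ac²: 2/423·(-423/104) + (-1/9)·(-12/13) = 1/12 ✓
b·A²c: (-1/9)·(-3/8) = 1/24 ✓; 4 stages ⇒ order 4.

4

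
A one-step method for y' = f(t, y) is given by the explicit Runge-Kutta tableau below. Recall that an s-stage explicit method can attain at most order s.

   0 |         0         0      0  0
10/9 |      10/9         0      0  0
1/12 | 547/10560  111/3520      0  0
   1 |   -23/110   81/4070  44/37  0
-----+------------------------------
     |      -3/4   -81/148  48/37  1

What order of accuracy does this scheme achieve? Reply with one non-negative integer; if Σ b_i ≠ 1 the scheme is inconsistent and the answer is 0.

4

b = (-3/4, -81/148, 48/37, 1)
c = (0, 10/9, 1/12, 1)
Ac = (0, 0, 37/1056, 4/33)
Σ b_i: (-3/4)·1 + (-81/148)·1 + 48/37·1 + 1·1 = 1 ✓
b·c: (-81/148)·10/9 + 48/37·1/12 + 1·1 = 1/2 ✓
b·c²: (-81/148)·100/81 + 48/37·1/144 + 1·1 = 1/3 ✓
b·Ac: 48/37·37/1056 + 1·4/33 = 1/6 ✓
b·c³: (-81/148)·1000/729 + 48/37·1/1728 + 1·1 = 1/4 ✓
b·(c∘Ac): 48/37·37/12672 + 1·4/33 = 1/8 ✓
b·Ac²: 48/37·185/4752 + 1·13/396 = 1/12 ✓
b·A²c: 1·1/24 = 1/24 ✓; 4 stages ⇒ order 4.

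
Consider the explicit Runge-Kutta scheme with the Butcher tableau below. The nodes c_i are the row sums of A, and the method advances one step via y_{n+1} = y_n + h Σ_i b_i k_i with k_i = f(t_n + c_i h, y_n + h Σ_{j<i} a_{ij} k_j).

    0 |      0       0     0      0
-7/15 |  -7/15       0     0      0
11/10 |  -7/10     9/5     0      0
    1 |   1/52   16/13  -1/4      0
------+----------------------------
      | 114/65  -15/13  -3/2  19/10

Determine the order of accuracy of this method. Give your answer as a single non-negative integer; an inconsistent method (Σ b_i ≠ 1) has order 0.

1

b = (114/65, -15/13, -3/2, 19/10)
c = (0, -7/15, 11/10, 1)
Ac = (0, 0, -21/25, -265/312)
Σ b_i: 114/65·1 + (-15/13)·1 + (-3/2)·1 + 19/10·1 = 1 ✓
b·c: (-15/13)·(-7/15) + (-3/2)·11/10 + 19/10·1 = 41/52 ≠ 1/2 ⇒ order 1.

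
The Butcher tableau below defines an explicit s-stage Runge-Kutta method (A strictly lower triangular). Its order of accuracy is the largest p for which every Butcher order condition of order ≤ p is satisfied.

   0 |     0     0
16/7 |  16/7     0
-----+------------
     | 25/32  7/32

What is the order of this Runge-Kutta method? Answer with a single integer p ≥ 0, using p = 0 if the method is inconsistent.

b = (25/32, 7/32)
c = (0, 16/7)
Σ b_i: 25/32·1 + 7/32·1 = 1 ✓
b·c: 7/32·16/7 = 1/2 ✓; 2 stages ⇒ order 2.

2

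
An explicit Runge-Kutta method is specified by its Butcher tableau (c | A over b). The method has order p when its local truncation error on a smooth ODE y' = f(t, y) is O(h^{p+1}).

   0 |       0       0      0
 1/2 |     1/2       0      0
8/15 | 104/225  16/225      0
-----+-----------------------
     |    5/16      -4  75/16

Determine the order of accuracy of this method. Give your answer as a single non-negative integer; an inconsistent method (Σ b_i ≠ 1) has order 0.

3

b = (5/16, -4, 75/16)
c = (0, 1/2, 8/15)
Ac = (0, 0, 8/225)
Σ b_i: 5/16·1 + (-4)·1 + 75/16·1 = 1 ✓
b·c: (-4)·1/2 + 75/16·8/15 = 1/2 ✓
b·c²: (-4)·1/4 + 75/16·64/225 = 1/3 ✓
b·Ac: 75/16·8/225 = 1/6 ✓; 3 stages ⇒ order 3.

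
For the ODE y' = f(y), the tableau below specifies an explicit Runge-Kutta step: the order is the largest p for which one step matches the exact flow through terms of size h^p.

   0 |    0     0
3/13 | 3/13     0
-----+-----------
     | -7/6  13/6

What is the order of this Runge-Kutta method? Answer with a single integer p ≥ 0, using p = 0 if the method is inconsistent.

2

b = (-7/6, 13/6)
c = (0, 3/13)
Σ b_i: (-7/6)·1 + 13/6·1 = 1 ✓
b·c: 13/6·3/13 = 1/2 ✓; 2 stages ⇒ order 2.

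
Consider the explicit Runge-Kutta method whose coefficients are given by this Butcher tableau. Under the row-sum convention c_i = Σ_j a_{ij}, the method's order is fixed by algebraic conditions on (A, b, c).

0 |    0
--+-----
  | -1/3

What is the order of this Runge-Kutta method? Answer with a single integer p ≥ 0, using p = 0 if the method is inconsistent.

b = (-1/3)
c = (0)
Σ b_i: (-1/3)·1 = -1/3 ≠ 1 ⇒ order 0.

0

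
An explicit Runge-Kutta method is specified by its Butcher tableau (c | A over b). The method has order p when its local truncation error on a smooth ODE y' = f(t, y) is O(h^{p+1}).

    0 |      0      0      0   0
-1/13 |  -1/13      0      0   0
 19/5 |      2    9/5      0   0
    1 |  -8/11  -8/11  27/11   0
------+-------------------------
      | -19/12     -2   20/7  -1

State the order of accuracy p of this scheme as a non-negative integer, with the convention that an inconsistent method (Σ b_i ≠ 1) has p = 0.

0

b = (-19/12, -2, 20/7, -1)
c = (0, -1/13, 19/5, 1)
Ac = (0, 0, -9/65, 6709/715)
Σ b_i: (-19/12)·1 + (-2)·1 + 20/7·1 + (-1)·1 = -145/84 ≠ 1 ⇒ order 0.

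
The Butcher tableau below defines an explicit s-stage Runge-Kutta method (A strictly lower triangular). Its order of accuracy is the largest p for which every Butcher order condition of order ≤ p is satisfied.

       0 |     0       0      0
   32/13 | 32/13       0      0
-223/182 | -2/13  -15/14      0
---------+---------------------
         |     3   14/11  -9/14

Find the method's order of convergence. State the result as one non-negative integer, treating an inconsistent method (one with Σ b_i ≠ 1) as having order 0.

0

b = (3, 14/11, -9/14)
c = (0, 32/13, -223/182)
Ac = (0, 0, -240/91)
Σ b_i: 3·1 + 14/11·1 + (-9/14)·1 = 559/154 ≠ 1 ⇒ order 0.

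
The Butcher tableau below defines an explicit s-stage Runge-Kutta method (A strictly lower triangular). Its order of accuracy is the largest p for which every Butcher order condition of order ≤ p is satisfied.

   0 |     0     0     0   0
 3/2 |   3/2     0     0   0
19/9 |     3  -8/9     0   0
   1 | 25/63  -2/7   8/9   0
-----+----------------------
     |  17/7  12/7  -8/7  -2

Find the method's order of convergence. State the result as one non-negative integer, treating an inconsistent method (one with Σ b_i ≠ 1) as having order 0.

b = (17/7, 12/7, -8/7, -2)
c = (0, 3/2, 19/9, 1)
Ac = (0, 0, -4/3, 821/567)
Σ b_i: 17/7·1 + 12/7·1 + (-8/7)·1 + (-2)·1 = 1 ✓
b·c: 12/7·3/2 + (-8/7)·19/9 + (-2)·1 = -116/63 ≠ 1/2 ⇒ order 1.

1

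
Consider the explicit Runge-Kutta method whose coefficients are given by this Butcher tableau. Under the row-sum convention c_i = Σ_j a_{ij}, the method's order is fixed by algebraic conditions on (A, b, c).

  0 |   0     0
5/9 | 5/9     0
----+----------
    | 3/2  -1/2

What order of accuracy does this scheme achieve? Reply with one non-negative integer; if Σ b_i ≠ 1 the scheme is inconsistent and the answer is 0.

1

b = (3/2, -1/2)
c = (0, 5/9)
Σ b_i: 3/2·1 + (-1/2)·1 = 1 ✓
b·c: (-1/2)·5/9 = -5/18 ≠ 1/2 ⇒ order 1.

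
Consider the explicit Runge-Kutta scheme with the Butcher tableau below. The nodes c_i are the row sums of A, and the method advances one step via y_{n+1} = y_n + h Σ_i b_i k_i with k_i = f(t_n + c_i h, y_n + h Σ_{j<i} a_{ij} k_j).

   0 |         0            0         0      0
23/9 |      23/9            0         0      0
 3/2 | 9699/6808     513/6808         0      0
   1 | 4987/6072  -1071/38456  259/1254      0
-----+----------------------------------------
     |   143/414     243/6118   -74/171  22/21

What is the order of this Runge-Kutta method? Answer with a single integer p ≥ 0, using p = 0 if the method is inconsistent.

b = (143/414, 243/6118, -74/171, 22/21)
c = (0, 23/9, 3/2, 1)
Ac = (0, 0, 57/296, 21/88)
Σ b_i: 143/414·1 + 243/6118·1 + (-74/171)·1 + 22/21·1 = 1 ✓
b·c: 243/6118·23/9 + (-74/171)·3/2 + 22/21·1 = 1/2 ✓
b·c²: 243/6118·529/81 + (-74/171)·9/4 + 22/21·1 = 1/3 ✓
b·Ac: (-74/171)·57/296 + 22/21·21/88 = 1/6 ✓
b·c³: 243/6118·12167/729 + (-74/171)·27/8 + 22/21·1 = 1/4 ✓
b·(c∘Ac): (-74/171)·171/592 + 22/21·21/88 = 1/8 ✓
b·Ac²: (-74/171)·437/888 + 22/21·28/99 = 1/12 ✓
b·A²c: 22/21·7/176 = 1/24 ✓; 4 stages ⇒ order 4.

4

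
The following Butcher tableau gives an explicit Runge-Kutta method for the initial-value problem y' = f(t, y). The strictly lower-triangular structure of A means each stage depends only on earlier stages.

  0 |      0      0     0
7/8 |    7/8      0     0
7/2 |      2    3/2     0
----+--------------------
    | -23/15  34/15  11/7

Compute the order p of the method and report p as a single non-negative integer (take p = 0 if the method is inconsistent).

b = (-23/15, 34/15, 11/7)
c = (0, 7/8, 7/2)
Ac = (0, 0, 21/16)
Σ b_i: (-23/15)·1 + 34/15·1 + 11/7·1 = 242/105 ≠ 1 ⇒ order 0.

0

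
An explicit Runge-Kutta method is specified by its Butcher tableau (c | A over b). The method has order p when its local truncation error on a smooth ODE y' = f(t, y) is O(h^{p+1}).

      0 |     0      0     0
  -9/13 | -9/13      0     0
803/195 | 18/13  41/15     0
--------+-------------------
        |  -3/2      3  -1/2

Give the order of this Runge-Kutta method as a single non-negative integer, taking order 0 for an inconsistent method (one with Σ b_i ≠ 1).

b = (-3/2, 3, -1/2)
c = (0, -9/13, 803/195)
Ac = (0, 0, -123/65)
Σ b_i: (-3/2)·1 + 3·1 + (-1/2)·1 = 1 ✓
b·c: 3·(-9/13) + (-1/2)·803/195 = -1613/390 ≠ 1/2 ⇒ order 1.

1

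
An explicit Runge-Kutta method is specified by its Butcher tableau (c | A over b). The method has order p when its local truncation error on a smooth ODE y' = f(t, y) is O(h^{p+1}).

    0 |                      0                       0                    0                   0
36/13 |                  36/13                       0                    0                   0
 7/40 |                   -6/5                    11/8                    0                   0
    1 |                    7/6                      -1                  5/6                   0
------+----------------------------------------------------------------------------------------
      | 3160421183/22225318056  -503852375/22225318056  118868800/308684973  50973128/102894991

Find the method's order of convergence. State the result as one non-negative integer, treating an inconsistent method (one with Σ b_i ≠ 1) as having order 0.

3

b = (3160421183/22225318056, -503852375/22225318056, 118868800/308684973, 50973128/102894991)
c = (0, 36/13, 7/40, 1)
Ac = (0, 0, 99/26, -1637/624)
Σ b_i: 3160421183/22225318056·1 + (-503852375/22225318056)·1 + 118868800/308684973·1 + 50973128/102894991·1 = 1 ✓
b·c: (-503852375/22225318056)·36/13 + 118868800/308684973·7/40 + 50973128/102894991·1 = 1/2 ✓
b·c²: (-503852375/22225318056)·1296/169 + 118868800/308684973·49/1600 + 50973128/102894991·1 = 1/3 ✓
b·Ac: 118868800/308684973·99/26 + 50973128/102894991·(-1637/624) = 1/6 ✓
b·c³: (-503852375/22225318056)·46656/2197 + 118868800/308684973·343/64000 + 50973128/102894991·1 = 2572112167/160516185960 ≠ 1/4 ⇒ order 3.
b·(c∘Ac): 118868800/308684973·693/1040 + 50973128/102894991·(-1637/624) = -8370974357/8025809298 ≠ 1/8
b·Ac²: 118868800/308684973·1782/169 + 50973128/102894991·(-2480039/324480) = 88001381077/321032371920 ≠ 1/12
b·A²c: 50973128/102894991·165/52 = 2102641530/1337634883 ≠ 1/24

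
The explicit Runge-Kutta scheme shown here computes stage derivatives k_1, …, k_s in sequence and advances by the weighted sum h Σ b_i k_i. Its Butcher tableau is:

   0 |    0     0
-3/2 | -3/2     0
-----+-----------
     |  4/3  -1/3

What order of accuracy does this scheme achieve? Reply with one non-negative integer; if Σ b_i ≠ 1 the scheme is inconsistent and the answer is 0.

2

b = (4/3, -1/3)
c = (0, -3/2)
Σ b_i: 4/3·1 + (-1/3)·1 = 1 ✓
b·c: (-1/3)·(-3/2) = 1/2 ✓; 2 stages ⇒ order 2.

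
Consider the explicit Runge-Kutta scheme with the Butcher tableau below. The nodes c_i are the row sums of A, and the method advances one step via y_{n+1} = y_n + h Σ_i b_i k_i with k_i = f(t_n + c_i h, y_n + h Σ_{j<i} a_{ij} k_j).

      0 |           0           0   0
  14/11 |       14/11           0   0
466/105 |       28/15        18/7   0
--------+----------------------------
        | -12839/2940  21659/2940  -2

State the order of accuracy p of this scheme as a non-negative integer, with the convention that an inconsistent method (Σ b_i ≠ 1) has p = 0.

2

b = (-12839/2940, 21659/2940, -2)
c = (0, 14/11, 466/105)
Ac = (0, 0, 36/11)
Σ b_i: (-12839/2940)·1 + 21659/2940·1 + (-2)·1 = 1 ✓
b·c: 21659/2940·14/11 + (-2)·466/105 = 1/2 ✓
b·c²: 21659/2940·196/121 + (-2)·217156/11025 = -302747/11025 ≠ 1/3 ⇒ order 2.
b·Ac: (-2)·36/11 = -72/11 ≠ 1/6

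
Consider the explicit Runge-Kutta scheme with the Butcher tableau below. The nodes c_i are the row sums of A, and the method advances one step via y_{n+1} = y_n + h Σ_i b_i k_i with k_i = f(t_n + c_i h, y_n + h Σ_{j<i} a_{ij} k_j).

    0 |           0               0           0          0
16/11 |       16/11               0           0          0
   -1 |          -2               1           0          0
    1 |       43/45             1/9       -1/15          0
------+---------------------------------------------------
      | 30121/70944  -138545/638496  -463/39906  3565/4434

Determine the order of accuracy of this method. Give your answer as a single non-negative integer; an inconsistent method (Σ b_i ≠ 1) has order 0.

b = (30121/70944, -138545/638496, -463/39906, 3565/4434)
c = (0, 16/11, -1, 1)
Ac = (0, 0, 16/11, 113/495)
Σ b_i: 30121/70944·1 + (-138545/638496)·1 + (-463/39906)·1 + 3565/4434·1 = 1 ✓
b·c: (-138545/638496)·16/11 + (-463/39906)·(-1) + 3565/4434·1 = 1/2 ✓
b·c²: (-138545/638496)·256/121 + (-463/39906)·1 + 3565/4434·1 = 1/3 ✓
b·Ac: (-463/39906)·16/11 + 3565/4434·113/495 = 1/6 ✓
b·c³: (-138545/638496)·4096/1331 + (-463/39906)·(-1) + 3565/4434·1 = 1202/8129 ≠ 1/4 ⇒ order 3.
b·(c∘Ac): (-463/39906)·(-16/11) + 3565/4434·113/495 = 87977/438966 ≠ 1/8
b·Ac²: (-463/39906)·256/121 + 3565/4434·917/5445 = 5407/48774 ≠ 1/12
b·A²c: 3565/4434·(-16/165) = -5704/73161 ≠ 1/24

3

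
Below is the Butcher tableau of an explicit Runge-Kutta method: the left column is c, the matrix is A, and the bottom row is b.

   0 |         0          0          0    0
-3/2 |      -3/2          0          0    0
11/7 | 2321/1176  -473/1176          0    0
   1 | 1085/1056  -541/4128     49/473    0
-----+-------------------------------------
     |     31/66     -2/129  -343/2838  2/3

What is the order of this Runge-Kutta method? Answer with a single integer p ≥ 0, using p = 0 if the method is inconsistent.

b = (31/66, -2/129, -343/2838, 2/3)
c = (0, -3/2, 11/7, 1)
Ac = (0, 0, 473/784, 23/64)
Σ b_i: 31/66·1 + (-2/129)·1 + (-343/2838)·1 + 2/3·1 = 1 ✓
b·c: (-2/129)·(-3/2) + (-343/2838)·11/7 + 2/3·1 = 1/2 ✓
b·c²: (-2/129)·9/4 + (-343/2838)·121/49 + 2/3·1 = 1/3 ✓
b·Ac: (-343/2838)·473/784 + 2/3·23/64 = 1/6 ✓
b·c³: (-2/129)·(-27/8) + (-343/2838)·1331/343 + 2/3·1 = 1/4 ✓
b·(c∘Ac): (-343/2838)·5203/5488 + 2/3·23/64 = 1/8 ✓
b·Ac²: (-343/2838)·(-1419/1568) + 2/3·(-5/128) = 1/12 ✓
b·A²c: 2/3·1/16 = 1/24 ✓; 4 stages ⇒ order 4.

4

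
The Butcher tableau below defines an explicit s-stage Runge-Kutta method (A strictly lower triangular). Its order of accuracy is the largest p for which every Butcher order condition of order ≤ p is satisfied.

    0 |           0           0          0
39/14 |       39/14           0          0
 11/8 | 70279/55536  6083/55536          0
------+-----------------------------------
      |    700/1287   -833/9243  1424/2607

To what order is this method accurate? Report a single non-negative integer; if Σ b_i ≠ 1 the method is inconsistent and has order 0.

b = (700/1287, -833/9243, 1424/2607)
c = (0, 39/14, 11/8)
Ac = (0, 0, 869/2848)
Σ b_i: 700/1287·1 + (-833/9243)·1 + 1424/2607·1 = 1 ✓
b·c: (-833/9243)·39/14 + 1424/2607·11/8 = 1/2 ✓
b·c²: (-833/9243)·1521/196 + 1424/2607·121/64 = 1/3 ✓
b·Ac: 1424/2607·869/2848 = 1/6 ✓; 3 stages ⇒ order 3.

3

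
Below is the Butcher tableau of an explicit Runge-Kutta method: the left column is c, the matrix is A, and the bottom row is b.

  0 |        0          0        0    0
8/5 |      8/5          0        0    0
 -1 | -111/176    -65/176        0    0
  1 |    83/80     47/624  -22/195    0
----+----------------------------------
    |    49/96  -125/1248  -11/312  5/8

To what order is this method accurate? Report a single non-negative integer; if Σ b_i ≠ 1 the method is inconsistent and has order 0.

b = (49/96, -125/1248, -11/312, 5/8)
c = (0, 8/5, -1, 1)
Ac = (0, 0, -13/22, 7/30)
Σ b_i: 49/96·1 + (-125/1248)·1 + (-11/312)·1 + 5/8·1 = 1 ✓
b·c: (-125/1248)·8/5 + (-11/312)·(-1) + 5/8·1 = 1/2 ✓
b·c²: (-125/1248)·64/25 + (-11/312)·1 + 5/8·1 = 1/3 ✓
b·Ac: (-11/312)·(-13/22) + 5/8·7/30 = 1/6 ✓
b·c³: (-125/1248)·512/125 + (-11/312)·(-1) + 5/8·1 = 1/4 ✓
b·(c∘Ac): (-11/312)·13/22 + 5/8·7/30 = 1/8 ✓
b·Ac²: (-11/312)·(-52/55) + 5/8·2/25 = 1/12 ✓
b·A²c: 5/8·1/15 = 1/24 ✓; 4 stages ⇒ order 4.

4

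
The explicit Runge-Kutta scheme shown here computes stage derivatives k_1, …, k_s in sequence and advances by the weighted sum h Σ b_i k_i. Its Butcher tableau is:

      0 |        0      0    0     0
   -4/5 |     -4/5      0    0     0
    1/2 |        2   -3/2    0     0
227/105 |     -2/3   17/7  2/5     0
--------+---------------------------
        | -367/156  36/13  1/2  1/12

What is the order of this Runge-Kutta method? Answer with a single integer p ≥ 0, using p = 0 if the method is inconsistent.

b = (-367/156, 36/13, 1/2, 1/12)
c = (0, -4/5, 1/2, 227/105)
Ac = (0, 0, 6/5, -61/35)
Σ b_i: (-367/156)·1 + 36/13·1 + 1/2·1 + 1/12·1 = 1 ✓
b·c: 36/13·(-4/5) + 1/2·1/2 + 1/12·227/105 = -14621/8190 ≠ 1/2 ⇒ order 1.

1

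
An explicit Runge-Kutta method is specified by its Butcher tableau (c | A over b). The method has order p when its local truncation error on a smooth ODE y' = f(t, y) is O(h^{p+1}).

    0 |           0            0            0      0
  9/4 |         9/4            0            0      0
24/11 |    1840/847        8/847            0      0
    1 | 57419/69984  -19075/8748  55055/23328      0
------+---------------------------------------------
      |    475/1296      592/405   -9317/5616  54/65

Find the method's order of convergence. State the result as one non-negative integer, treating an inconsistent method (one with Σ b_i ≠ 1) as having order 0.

b = (475/1296, 592/405, -9317/5616, 54/65)
c = (0, 9/4, 24/11, 1)
Ac = (0, 0, 18/847, 35/144)
Σ b_i: 475/1296·1 + 592/405·1 + (-9317/5616)·1 + 54/65·1 = 1 ✓
b·c: 592/405·9/4 + (-9317/5616)·24/11 + 54/65·1 = 1/2 ✓
b·c²: 592/405·81/16 + (-9317/5616)·576/121 + 54/65·1 = 1/3 ✓
b·Ac: (-9317/5616)·18/847 + 54/65·35/144 = 1/6 ✓
b·c³: 592/405·729/64 + (-9317/5616)·13824/1331 + 54/65·1 = 1/4 ✓
b·(c∘Ac): (-9317/5616)·432/9317 + 54/65·35/144 = 1/8 ✓
b·Ac²: (-9317/5616)·81/1694 + 54/65·1015/5184 = 1/12 ✓
b·A²c: 54/65·65/1296 = 1/24 ✓; 4 stages ⇒ order 4.

4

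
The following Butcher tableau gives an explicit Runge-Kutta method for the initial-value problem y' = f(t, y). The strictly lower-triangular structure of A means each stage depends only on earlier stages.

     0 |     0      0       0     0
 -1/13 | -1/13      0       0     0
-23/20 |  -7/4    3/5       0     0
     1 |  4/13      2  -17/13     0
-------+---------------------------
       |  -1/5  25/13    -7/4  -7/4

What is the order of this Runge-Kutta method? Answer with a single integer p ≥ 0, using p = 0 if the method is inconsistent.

0

b = (-1/5, 25/13, -7/4, -7/4)
c = (0, -1/13, -23/20, 1)
Ac = (0, 0, -3/65, 27/20)
Σ b_i: (-1/5)·1 + 25/13·1 + (-7/4)·1 + (-7/4)·1 = -231/130 ≠ 1 ⇒ order 0.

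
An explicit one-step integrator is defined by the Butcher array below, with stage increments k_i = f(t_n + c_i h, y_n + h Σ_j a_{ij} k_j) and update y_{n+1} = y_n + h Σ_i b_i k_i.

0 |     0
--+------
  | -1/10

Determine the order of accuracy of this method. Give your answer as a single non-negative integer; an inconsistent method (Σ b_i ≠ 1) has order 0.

0

b = (-1/10)
c = (0)
Σ b_i: (-1/10)·1 = -1/10 ≠ 1 ⇒ order 0.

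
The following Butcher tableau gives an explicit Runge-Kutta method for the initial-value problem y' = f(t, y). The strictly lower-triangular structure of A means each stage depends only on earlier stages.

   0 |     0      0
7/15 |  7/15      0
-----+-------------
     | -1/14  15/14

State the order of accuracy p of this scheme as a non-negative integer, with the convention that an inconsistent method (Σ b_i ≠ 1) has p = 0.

2

b = (-1/14, 15/14)
c = (0, 7/15)
Σ b_i: (-1/14)·1 + 15/14·1 = 1 ✓
b·c: 15/14·7/15 = 1/2 ✓; 2 stages ⇒ order 2.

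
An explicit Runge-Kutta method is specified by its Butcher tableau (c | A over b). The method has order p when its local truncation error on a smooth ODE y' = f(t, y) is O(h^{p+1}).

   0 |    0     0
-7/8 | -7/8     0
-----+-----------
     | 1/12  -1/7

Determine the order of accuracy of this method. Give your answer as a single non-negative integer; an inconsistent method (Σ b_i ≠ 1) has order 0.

0

b = (1/12, -1/7)
c = (0, -7/8)
Σ b_i: 1/12·1 + (-1/7)·1 = -5/84 ≠ 1 ⇒ order 0.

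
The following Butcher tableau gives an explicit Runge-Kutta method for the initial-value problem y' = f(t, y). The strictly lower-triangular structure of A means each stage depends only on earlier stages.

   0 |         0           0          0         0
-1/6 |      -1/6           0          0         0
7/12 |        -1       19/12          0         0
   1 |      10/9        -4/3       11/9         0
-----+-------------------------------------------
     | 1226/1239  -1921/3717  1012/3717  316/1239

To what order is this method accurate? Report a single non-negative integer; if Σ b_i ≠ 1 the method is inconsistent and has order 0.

3

b = (1226/1239, -1921/3717, 1012/3717, 316/1239)
c = (0, -1/6, 7/12, 1)
Ac = (0, 0, -19/72, 101/108)
Σ b_i: 1226/1239·1 + (-1921/3717)·1 + 1012/3717·1 + 316/1239·1 = 1 ✓
b·c: (-1921/3717)·(-1/6) + 1012/3717·7/12 + 316/1239·1 = 1/2 ✓
b·c²: (-1921/3717)·1/36 + 1012/3717·49/144 + 316/1239·1 = 1/3 ✓
b·Ac: 1012/3717·(-19/72) + 316/1239·101/108 = 1/6 ✓
b·c³: (-1921/3717)·(-1/216) + 1012/3717·343/1728 + 316/1239·1 = 7939/25488 ≠ 1/4 ⇒ order 3.
b·(c∘Ac): 1012/3717·(-133/864) + 316/1239·101/108 = 157847/802872 ≠ 1/8
b·Ac²: 1012/3717·19/432 + 316/1239·491/1296 = 173/1593 ≠ 1/12
b·A²c: 316/1239·(-209/648) = -16511/200718 ≠ 1/24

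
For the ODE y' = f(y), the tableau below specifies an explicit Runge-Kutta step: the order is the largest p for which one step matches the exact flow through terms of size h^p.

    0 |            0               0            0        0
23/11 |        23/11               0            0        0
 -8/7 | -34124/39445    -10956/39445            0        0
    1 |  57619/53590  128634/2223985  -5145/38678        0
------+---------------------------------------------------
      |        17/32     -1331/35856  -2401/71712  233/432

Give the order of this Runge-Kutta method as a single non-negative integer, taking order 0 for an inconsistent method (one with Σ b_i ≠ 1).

4

b = (17/32, -1331/35856, -2401/71712, 233/432)
c = (0, 23/11, -8/7, 1)
Ac = (0, 0, -996/1715, 318/1165)
Σ b_i: 17/32·1 + (-1331/35856)·1 + (-2401/71712)·1 + 233/432·1 = 1 ✓
b·c: (-1331/35856)·23/11 + (-2401/71712)·(-8/7) + 233/432·1 = 1/2 ✓
b·c²: (-1331/35856)·529/121 + (-2401/71712)·64/49 + 233/432·1 = 1/3 ✓
b·Ac: (-2401/71712)·(-996/1715) + 233/432·318/1165 = 1/6 ✓
b·c³: (-1331/35856)·12167/1331 + (-2401/71712)·(-512/343) + 233/432·1 = 1/4 ✓
b·(c∘Ac): (-2401/71712)·7968/12005 + 233/432·318/1165 = 1/8 ✓
b·Ac²: (-2401/71712)·(-22908/18865) + 233/432·1014/12815 = 1/12 ✓
b·A²c: 233/432·18/233 = 1/24 ✓; 4 stages ⇒ order 4.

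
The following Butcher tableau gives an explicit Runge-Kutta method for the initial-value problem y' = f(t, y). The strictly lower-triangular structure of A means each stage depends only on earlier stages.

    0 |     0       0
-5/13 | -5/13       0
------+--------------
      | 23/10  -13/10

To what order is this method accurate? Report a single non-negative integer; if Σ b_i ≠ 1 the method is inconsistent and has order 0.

2

b = (23/10, -13/10)
c = (0, -5/13)
Σ b_i: 23/10·1 + (-13/10)·1 = 1 ✓
b·c: (-13/10)·(-5/13) = 1/2 ✓; 2 stages ⇒ order 2.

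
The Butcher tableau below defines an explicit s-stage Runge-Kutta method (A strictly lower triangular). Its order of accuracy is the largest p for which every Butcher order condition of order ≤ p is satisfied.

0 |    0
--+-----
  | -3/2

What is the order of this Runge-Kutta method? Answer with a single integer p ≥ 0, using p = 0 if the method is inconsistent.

b = (-3/2)
c = (0)
Σ b_i: (-3/2)·1 = -3/2 ≠ 1 ⇒ order 0.

0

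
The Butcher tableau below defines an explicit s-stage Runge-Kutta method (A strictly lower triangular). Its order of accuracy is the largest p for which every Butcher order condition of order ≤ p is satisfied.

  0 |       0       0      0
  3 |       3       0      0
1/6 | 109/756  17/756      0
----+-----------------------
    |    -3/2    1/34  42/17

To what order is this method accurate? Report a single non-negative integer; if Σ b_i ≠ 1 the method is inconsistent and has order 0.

3

b = (-3/2, 1/34, 42/17)
c = (0, 3, 1/6)
Ac = (0, 0, 17/252)
Σ b_i: (-3/2)·1 + 1/34·1 + 42/17·1 = 1 ✓
b·c: 1/34·3 + 42/17·1/6 = 1/2 ✓
b·c²: 1/34·9 + 42/17·1/36 = 1/3 ✓
b·Ac: 42/17·17/252 = 1/6 ✓; 3 stages ⇒ order 3.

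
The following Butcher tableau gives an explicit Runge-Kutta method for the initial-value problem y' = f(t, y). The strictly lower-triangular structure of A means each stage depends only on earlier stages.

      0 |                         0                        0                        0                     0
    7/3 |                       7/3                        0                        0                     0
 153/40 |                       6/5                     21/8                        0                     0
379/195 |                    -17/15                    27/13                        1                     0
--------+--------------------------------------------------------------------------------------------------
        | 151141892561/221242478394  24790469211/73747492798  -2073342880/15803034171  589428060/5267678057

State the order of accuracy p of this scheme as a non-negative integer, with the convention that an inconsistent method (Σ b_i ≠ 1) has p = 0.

3

b = (151141892561/221242478394, 24790469211/73747492798, -2073342880/15803034171, 589428060/5267678057)
c = (0, 7/3, 153/40, 379/195)
Ac = (0, 0, 49/8, 4509/520)
Σ b_i: 151141892561/221242478394·1 + 24790469211/73747492798·1 + (-2073342880/15803034171)·1 + 589428060/5267678057·1 = 1 ✓
b·c: 24790469211/73747492798·7/3 + (-2073342880/15803034171)·153/40 + 589428060/5267678057·379/195 = 1/2 ✓
b·c²: 24790469211/73747492798·49/9 + (-2073342880/15803034171)·23409/1600 + 589428060/5267678057·143641/38025 = 1/3 ✓
b·Ac: (-2073342880/15803034171)·49/8 + 589428060/5267678057·4509/520 = 1/6 ✓
b·c³: 24790469211/73747492798·343/27 + (-2073342880/15803034171)·3581577/64000 + 589428060/5267678057·54439939/7414875 = -110949741701299/49305466613520 ≠ 1/4 ⇒ order 3.
b·(c∘Ac): (-2073342880/15803034171)·7497/320 + 589428060/5267678057·569637/33800 = -31288916508/26338390285 ≠ 1/8
b·Ac²: (-2073342880/15803034171)·343/24 + 589428060/5267678057·539517/20800 = 3896349797843/3792728201040 ≠ 1/12
b·A²c: 589428060/5267678057·49/8 = 7220493735/10535356114 ≠ 1/24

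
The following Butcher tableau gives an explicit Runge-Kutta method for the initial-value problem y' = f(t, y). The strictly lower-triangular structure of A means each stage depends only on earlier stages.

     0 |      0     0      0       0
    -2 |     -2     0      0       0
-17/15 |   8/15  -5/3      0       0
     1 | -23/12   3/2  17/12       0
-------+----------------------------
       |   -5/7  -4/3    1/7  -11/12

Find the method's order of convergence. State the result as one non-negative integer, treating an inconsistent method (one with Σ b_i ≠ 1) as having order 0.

0

b = (-5/7, -4/3, 1/7, -11/12)
c = (0, -2, -17/15, 1)
Ac = (0, 0, 10/3, -829/180)
Σ b_i: (-5/7)·1 + (-4/3)·1 + 1/7·1 + (-11/12)·1 = -79/28 ≠ 1 ⇒ order 0.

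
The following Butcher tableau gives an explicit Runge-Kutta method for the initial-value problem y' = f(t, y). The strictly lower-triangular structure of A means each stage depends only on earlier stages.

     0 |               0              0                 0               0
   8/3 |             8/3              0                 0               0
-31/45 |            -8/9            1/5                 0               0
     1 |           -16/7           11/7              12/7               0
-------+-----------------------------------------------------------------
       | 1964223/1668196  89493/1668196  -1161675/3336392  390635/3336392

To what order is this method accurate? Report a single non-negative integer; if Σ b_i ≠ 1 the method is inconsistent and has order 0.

b = (1964223/1668196, 89493/1668196, -1161675/3336392, 390635/3336392)
c = (0, 8/3, -31/45, 1)
Ac = (0, 0, 8/15, 316/105)
Σ b_i: 1964223/1668196·1 + 89493/1668196·1 + (-1161675/3336392)·1 + 390635/3336392·1 = 1 ✓
b·c: 89493/1668196·8/3 + (-1161675/3336392)·(-31/45) + 390635/3336392·1 = 1/2 ✓
b·c²: 89493/1668196·64/9 + (-1161675/3336392)·961/2025 + 390635/3336392·1 = 1/3 ✓
b·Ac: (-1161675/3336392)·8/15 + 390635/3336392·316/105 = 1/6 ✓
b·c³: 89493/1668196·512/27 + (-1161675/3336392)·(-29791/91125) + 390635/3336392·1 = 140552549/112603230 ≠ 1/4 ⇒ order 3.
b·(c∘Ac): (-1161675/3336392)·(-248/675) + 390635/3336392·316/105 = 1201825/2502294 ≠ 1/8
b·Ac²: (-1161675/3336392)·64/45 + 390635/3336392·8092/675 = 102290521/112603230 ≠ 1/12
b·A²c: 390635/3336392·32/35 = 44644/417049 ≠ 1/24

3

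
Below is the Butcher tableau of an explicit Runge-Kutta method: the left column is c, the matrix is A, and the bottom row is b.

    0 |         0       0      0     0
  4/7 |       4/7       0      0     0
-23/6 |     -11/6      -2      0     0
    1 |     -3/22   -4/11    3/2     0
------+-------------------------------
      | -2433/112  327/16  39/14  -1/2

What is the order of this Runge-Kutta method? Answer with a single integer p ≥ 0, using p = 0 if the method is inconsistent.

b = (-2433/112, 327/16, 39/14, -1/2)
c = (0, 4/7, -23/6, 1)
Ac = (0, 0, -8/7, -1835/308)
Σ b_i: (-2433/112)·1 + 327/16·1 + 39/14·1 + (-1/2)·1 = 1 ✓
b·c: 327/16·4/7 + 39/14·(-23/6) + (-1/2)·1 = 1/2 ✓
b·c²: 327/16·16/49 + 39/14·529/36 + (-1/2)·1 = 55399/1176 ≠ 1/3 ⇒ order 2.
b·Ac: 39/14·(-8/7) + (-1/2)·(-1835/308) = -883/4312 ≠ 1/6

2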